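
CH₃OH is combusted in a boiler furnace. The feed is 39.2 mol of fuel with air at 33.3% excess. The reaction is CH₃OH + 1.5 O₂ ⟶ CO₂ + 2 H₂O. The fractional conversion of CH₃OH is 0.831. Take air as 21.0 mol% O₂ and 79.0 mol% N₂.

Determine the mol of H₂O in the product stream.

65.2 mol

Stoichiometric O₂ = 1.5 × 39.2 = 58.8 mol; O₂ fed = 58.8 × 1.333 = 78.38 mol.
N₂ fed = 78.38 × 79/21 = 294.9 mol.
Fuel reacted = 0.831 × 39.2 → ξ = 32.58 mol.
Outlet (n = n₀ + ν ξ):
  CH₃OH: 39.2 − 1(32.58) = 6.625
  O₂: 78.38 − 1.5(32.58) = 29.52
  N₂: 294.9 (inert)
  CO₂: 0 + 1(32.58) = 32.58
  H₂O: 0 + 2(32.58) = 65.15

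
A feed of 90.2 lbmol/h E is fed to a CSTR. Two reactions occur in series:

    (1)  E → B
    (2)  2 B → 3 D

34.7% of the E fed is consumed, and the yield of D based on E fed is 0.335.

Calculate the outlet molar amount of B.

Conversion of E: E consumed = 1ξ₁ = 0.347 × 90.2 → ξ₁ = 31.3 lbmol/h.
Yield of D: 3ξ₂ / 90.2 = 0.335 → ξ₂ = 10.07 lbmol/h.
Outlet amounts (n = n₀ + Σ ν·ξ):
  E: 90.2 − 1(31.3) = 58.9
  B: 0 + 1(31.3) − 2(10.07) = 11.15
  D: 0 + 3(10.07) = 30.22

11.2 lbmol/h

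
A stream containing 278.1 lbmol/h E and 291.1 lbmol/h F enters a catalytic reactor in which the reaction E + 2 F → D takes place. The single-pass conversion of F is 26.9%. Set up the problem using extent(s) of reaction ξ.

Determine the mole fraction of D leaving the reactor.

0.0798

F reacted = 0.269 × 291.1 = 78.31 lbmol/h; ν_F = −2, so ξ = 78.31/2 = 39.15 lbmol/h.
Outlet amounts (n = n₀ + ν ξ):
  E: 278.1 − 1(39.15) = 238.9
  F: 291.1 − 2(39.15) = 212.8
  D: 0 + 1(39.15) = 39.15
Total out = 490.9 lbmol/h; y_D = 39.15 / 490.9 = 0.07976.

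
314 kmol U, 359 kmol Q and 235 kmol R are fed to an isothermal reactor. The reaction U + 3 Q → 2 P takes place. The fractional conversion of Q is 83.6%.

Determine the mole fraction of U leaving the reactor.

0.302

Q reacted = 0.836 × 359 = 300.1 kmol; ν_Q = −3, so ξ = 300.1/3 = 100 kmol.
Outlet amounts (n = n₀ + ν ξ):
  U: 314 − 1(100) = 214
  Q: 359 − 3(100) = 58.88
  P: 0 + 2(100) = 200.1
  R: 235 (inert)
Total out = 707.9 kmol; y_U = 214 / 707.9 = 0.3022.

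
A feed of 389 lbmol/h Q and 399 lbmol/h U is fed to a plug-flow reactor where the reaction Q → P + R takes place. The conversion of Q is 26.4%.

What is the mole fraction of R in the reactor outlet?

0.115

Q reacted = 0.264 × 389 = 102.7 lbmol/h; ν_Q = −1, so ξ = 102.7/1 = 102.7 lbmol/h.
Outlet amounts (n = n₀ + ν ξ):
  Q: 389 − 1(102.7) = 286.3
  P: 0 + 1(102.7) = 102.7
  R: 0 + 1(102.7) = 102.7
  U: 399 (inert)
Total out = 890.7 lbmol/h; y_R = 102.7 / 890.7 = 0.1153.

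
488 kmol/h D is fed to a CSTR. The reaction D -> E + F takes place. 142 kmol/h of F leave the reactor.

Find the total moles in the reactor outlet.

630 kmol/h

For F: n = n₀ + 1ξ → 142 = 0 + 1ξ, giving ξ = 142 kmol/h.
Outlet amounts (n = n₀ + ν ξ):
  D: 488 − 1(142) = 346
  E: 0 + 1(142) = 142
  F: 0 + 1(142) = 142
Total out = 346 + 142 + 142 = 630 kmol/h.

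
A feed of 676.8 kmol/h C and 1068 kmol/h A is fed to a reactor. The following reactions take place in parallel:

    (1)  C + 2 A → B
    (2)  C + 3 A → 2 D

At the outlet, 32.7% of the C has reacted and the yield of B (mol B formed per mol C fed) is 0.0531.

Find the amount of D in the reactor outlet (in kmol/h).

371 kmol/h

Yield of B: 1ξ₁ / 676.8 = 0.0531 → ξ₁ = 35.94 kmol/h.
Conversion of C: 1ξ₁ + 1ξ₂ = 0.327 × 676.8 = 221.3 → ξ₂ = 185.4 kmol/h.
Outlet amounts (n = n₀ + Σ ν·ξ):
  C: 676.8 − 1(35.94) − 1(185.4) = 455.5
  A: 1068 − 2(35.94) − 3(185.4) = 440
  B: 0 + 1(35.94) = 35.94
  D: 0 + 2(185.4) = 370.8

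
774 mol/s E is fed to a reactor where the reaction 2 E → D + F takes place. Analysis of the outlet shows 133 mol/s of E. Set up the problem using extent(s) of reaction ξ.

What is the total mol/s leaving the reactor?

For E: n = n₀ − 2ξ → 133 = 774 − 2ξ, giving ξ = 320.5 mol/s.
Outlet amounts (n = n₀ + ν ξ):
  E: 774 − 2(320.5) = 133
  D: 0 + 1(320.5) = 320.5
  F: 0 + 1(320.5) = 320.5
Total out = 133 + 320.5 + 320.5 = 774 mol/s.

774 mol/s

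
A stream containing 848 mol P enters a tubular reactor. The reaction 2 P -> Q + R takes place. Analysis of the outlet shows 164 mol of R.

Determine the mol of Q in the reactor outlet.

164 mol

For R: n = n₀ + 1ξ → 164 = 0 + 1ξ, giving ξ = 164 mol.
Outlet amounts (n = n₀ + ν ξ):
  P: 848 − 2(164) = 520
  Q: 0 + 1(164) = 164
  R: 0 + 1(164) = 164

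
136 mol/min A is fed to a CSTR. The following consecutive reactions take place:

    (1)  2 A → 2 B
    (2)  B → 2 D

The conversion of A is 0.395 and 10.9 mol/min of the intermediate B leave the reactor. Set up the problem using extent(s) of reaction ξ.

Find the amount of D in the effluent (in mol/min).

85.6 mol/min

Conversion of A: A consumed = 2ξ₁ = 0.395 × 136 → ξ₁ = 26.86 mol/min.
B balance: n_B = 0 + 2ξ₁ − 1ξ₂ = 10.9 → ξ₂ = (2·26.86 − 10.9)/1 = 42.82 mol/min.
Outlet amounts (n = n₀ + Σ ν·ξ):
  A: 136 − 2(26.86) = 82.28
  B: 0 + 2(26.86) − 1(42.82) = 10.9
  D: 0 + 2(42.82) = 85.64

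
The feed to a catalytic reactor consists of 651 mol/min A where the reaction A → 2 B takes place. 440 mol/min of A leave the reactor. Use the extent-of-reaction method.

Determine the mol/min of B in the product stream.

422 mol/min

For A: n = n₀ − 1ξ → 440 = 651 − 1ξ, giving ξ = 211 mol/min.
Outlet amounts (n = n₀ + ν ξ):
  A: 651 − 1(211) = 440
  B: 0 + 2(211) = 422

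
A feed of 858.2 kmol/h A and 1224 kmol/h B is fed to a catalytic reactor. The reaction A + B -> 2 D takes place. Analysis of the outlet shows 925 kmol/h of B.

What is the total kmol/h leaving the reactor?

2080 kmol/h

For B: n = n₀ − 1ξ → 925 = 1224 − 1ξ, giving ξ = 299 kmol/h.
Outlet amounts (n = n₀ + ν ξ):
  A: 858.2 − 1(299) = 559.2
  B: 1224 − 1(299) = 925
  D: 0 + 2(299) = 598
Total out = 559.2 + 925 + 598 = 2082 kmol/h.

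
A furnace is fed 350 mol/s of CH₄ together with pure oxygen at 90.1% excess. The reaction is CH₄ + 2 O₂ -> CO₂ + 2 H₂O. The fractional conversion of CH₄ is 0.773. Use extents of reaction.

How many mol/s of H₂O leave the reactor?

Stoichiometric O₂ = 2 × 350 = 700 mol/s; O₂ fed = 700 × 1.901 = 1331 mol/s.
Fuel reacted = 0.773 × 350 → ξ = 270.6 mol/s.
Outlet (n = n₀ + ν ξ):
  CH₄: 350 − 1(270.6) = 79.45
  O₂: 1331 − 2(270.6) = 789.6
  CO₂: 0 + 1(270.6) = 270.6
  H₂O: 0 + 2(270.6) = 541.1

541 mol/s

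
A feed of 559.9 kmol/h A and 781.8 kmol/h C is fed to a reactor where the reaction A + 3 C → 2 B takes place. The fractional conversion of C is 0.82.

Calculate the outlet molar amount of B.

427 kmol/h

C reacted = 0.82 × 781.8 = 641.1 kmol/h; ν_C = −3, so ξ = 641.1/3 = 213.7 kmol/h.
Outlet amounts (n = n₀ + ν ξ):
  A: 559.9 − 1(213.7) = 346.2
  C: 781.8 − 3(213.7) = 140.7
  B: 0 + 2(213.7) = 427.4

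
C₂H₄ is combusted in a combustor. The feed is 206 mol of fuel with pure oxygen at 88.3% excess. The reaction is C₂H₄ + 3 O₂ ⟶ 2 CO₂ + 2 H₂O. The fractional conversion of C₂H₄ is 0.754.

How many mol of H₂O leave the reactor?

311 mol

Stoichiometric O₂ = 3 × 206 = 618 mol; O₂ fed = 618 × 1.883 = 1164 mol.
Fuel reacted = 0.754 × 206 → ξ = 155.3 mol.
Outlet (n = n₀ + ν ξ):
  C₂H₄: 206 − 1(155.3) = 50.68
  O₂: 1164 − 3(155.3) = 697.7
  CO₂: 0 + 2(155.3) = 310.6
  H₂O: 0 + 2(155.3) = 310.6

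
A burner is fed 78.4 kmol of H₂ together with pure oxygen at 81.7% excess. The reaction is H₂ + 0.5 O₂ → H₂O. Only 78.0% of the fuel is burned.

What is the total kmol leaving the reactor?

119 kmol

Stoichiometric O₂ = 0.5 × 78.4 = 39.2 kmol; O₂ fed = 39.2 × 1.817 = 71.23 kmol.
Fuel reacted = 0.78 × 78.4 → ξ = 61.15 kmol.
Outlet (n = n₀ + ν ξ):
  H₂: 78.4 − 1(61.15) = 17.25
  O₂: 71.23 − 0.5(61.15) = 40.65
  H₂O: 0 + 1(61.15) = 61.15
Total out = 17.25 + 40.65 + 61.15 = 119.1 kmol.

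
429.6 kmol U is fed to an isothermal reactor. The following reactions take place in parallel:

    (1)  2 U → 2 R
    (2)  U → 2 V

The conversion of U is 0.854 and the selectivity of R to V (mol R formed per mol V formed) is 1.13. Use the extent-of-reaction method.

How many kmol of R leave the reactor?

Conversion of U: U consumed = 0.854 × 429.6 = 366.9 kmol = 2ξ₁ + 1ξ₂.
Selectivity: 2ξ₁ / (2ξ₂) = 1.13 → ξ₁ = 1.13 ξ₂.
Substitute: (2·1.13 + 1) ξ₂ = 366.9 → ξ₂ = 112.5 kmol, ξ₁ = 127.2 kmol.
Outlet amounts (n = n₀ + Σ ν·ξ):
  U: 429.6 − 2(127.2) − 1(112.5) = 62.72
  R: 0 + 2(127.2) = 254.3
  V: 0 + 2(112.5) = 225.1

254 kmol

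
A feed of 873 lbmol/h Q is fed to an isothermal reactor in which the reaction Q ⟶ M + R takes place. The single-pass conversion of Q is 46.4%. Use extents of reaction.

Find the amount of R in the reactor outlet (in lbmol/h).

405 lbmol/h

Q reacted = 0.464 × 873 = 405.1 lbmol/h; ν_Q = −1, so ξ = 405.1/1 = 405.1 lbmol/h.
Outlet amounts (n = n₀ + ν ξ):
  Q: 873 − 1(405.1) = 467.9
  M: 0 + 1(405.1) = 405.1
  R: 0 + 1(405.1) = 405.1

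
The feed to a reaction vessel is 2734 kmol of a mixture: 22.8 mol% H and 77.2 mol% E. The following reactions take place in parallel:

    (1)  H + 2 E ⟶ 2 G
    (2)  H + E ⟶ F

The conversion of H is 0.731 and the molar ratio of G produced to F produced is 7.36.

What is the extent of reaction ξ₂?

ξ₂ = 97.4 kmol

Conversion of H: H consumed = 0.731 × 623.4 = 455.7 kmol = 1ξ₁ + 1ξ₂.
Selectivity: 2ξ₁ / (1ξ₂) = 7.36 → ξ₁ = 3.68 ξ₂.
Substitute: (1·3.68 + 1) ξ₂ = 455.7 → ξ₂ = 97.37 kmol, ξ₁ = 358.3 kmol.
Outlet amounts (n = n₀ + Σ ν·ξ):
  H: 623.4 − 1(358.3) − 1(97.37) = 167.7
  E: 2111 − 2(358.3) − 1(97.37) = 1297
  G: 0 + 2(358.3) = 716.6
  F: 0 + 1(97.37) = 97.37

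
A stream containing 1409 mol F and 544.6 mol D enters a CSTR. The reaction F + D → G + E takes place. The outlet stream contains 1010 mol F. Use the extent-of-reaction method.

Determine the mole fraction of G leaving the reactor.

0.204

For F: n = n₀ − 1ξ → 1010 = 1409 − 1ξ, giving ξ = 399 mol.
Outlet amounts (n = n₀ + ν ξ):
  F: 1409 − 1(399) = 1010
  D: 544.6 − 1(399) = 145.6
  G: 0 + 1(399) = 399
  E: 0 + 1(399) = 399
Total out = 1954 mol; y_G = 399 / 1954 = 0.2042.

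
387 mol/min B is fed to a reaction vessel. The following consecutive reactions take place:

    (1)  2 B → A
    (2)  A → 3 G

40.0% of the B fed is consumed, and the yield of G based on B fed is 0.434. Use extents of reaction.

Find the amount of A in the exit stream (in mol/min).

Conversion of B: B consumed = 2ξ₁ = 0.4 × 387 → ξ₁ = 77.4 mol/min.
Yield of G: 3ξ₂ / 387 = 0.434 → ξ₂ = 55.99 mol/min.
Outlet amounts (n = n₀ + Σ ν·ξ):
  B: 387 − 2(77.4) = 232.2
  A: 0 + 1(77.4) − 1(55.99) = 21.41
  G: 0 + 3(55.99) = 168

21.4 mol/min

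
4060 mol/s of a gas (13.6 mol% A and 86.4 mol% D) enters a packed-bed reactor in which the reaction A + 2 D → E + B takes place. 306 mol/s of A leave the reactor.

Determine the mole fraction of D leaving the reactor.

0.791

For A: n = n₀ − 1ξ → 306 = 552.2 − 1ξ, giving ξ = 246.2 mol/s.
Outlet amounts (n = n₀ + ν ξ):
  A: 552.2 − 1(246.2) = 306
  D: 3508 − 2(246.2) = 3016
  E: 0 + 1(246.2) = 246.2
  B: 0 + 1(246.2) = 246.2
Total out = 3814 mol/s; y_D = 3016 / 3814 = 0.7907.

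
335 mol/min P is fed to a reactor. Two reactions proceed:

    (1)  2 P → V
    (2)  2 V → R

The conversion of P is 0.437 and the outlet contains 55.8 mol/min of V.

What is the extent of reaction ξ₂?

ξ₂ = 8.7 mol/min

Conversion of P: P consumed = 2ξ₁ = 0.437 × 335 → ξ₁ = 73.2 mol/min.
V balance: n_V = 0 + 1ξ₁ − 2ξ₂ = 55.8 → ξ₂ = (1·73.2 − 55.8)/2 = 8.699 mol/min.
Outlet amounts (n = n₀ + Σ ν·ξ):
  P: 335 − 2(73.2) = 188.6
  V: 0 + 1(73.2) − 2(8.699) = 55.8
  R: 0 + 1(8.699) = 8.699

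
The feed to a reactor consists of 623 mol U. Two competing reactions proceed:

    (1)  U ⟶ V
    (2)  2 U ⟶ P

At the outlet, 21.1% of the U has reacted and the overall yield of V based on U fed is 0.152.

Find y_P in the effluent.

0.0304

Yield of V: 1ξ₁ / 623 = 0.152 → ξ₁ = 94.7 mol.
Conversion of U: 1ξ₁ + 2ξ₂ = 0.211 × 623 = 131.5 → ξ₂ = 18.38 mol.
Outlet amounts (n = n₀ + Σ ν·ξ):
  U: 623 − 1(94.7) − 2(18.38) = 491.5
  V: 0 + 1(94.7) = 94.7
  P: 0 + 1(18.38) = 18.38
Total out = 604.6 mol; y_P = 18.38 / 604.6 = 0.0304.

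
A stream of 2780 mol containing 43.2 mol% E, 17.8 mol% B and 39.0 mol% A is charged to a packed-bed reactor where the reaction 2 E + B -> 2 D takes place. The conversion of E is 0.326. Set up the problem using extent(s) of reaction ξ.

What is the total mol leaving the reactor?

E reacted = 0.326 × 1201 = 391.5 mol; ν_E = −2, so ξ = 391.5/2 = 195.8 mol.
Outlet amounts (n = n₀ + ν ξ):
  E: 1201 − 2(195.8) = 809.4
  B: 494.8 − 1(195.8) = 299.1
  D: 0 + 2(195.8) = 391.5
  A: 1084 (inert)
Total out = 809.4 + 299.1 + 391.5 + 1084 = 2584 mol.

2580 mol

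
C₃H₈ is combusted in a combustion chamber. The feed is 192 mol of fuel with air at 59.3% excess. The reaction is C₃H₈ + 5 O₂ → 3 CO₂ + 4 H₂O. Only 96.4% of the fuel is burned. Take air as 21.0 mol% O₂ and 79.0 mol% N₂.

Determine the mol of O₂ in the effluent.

604 mol

Stoichiometric O₂ = 5 × 192 = 960 mol; O₂ fed = 960 × 1.593 = 1529 mol.
N₂ fed = 1529 × 79/21 = 5753 mol.
Fuel reacted = 0.964 × 192 → ξ = 185.1 mol.
Outlet (n = n₀ + ν ξ):
  C₃H₈: 192 − 1(185.1) = 6.912
  O₂: 1529 − 5(185.1) = 603.8
  N₂: 5753 (inert)
  CO₂: 0 + 3(185.1) = 555.3
  H₂O: 0 + 4(185.1) = 740.4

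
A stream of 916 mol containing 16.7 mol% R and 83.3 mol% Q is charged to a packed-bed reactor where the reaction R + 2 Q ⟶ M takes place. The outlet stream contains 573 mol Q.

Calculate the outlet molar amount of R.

For Q: n = n₀ − 2ξ → 573 = 763 − 2ξ, giving ξ = 95.01 mol.
Outlet amounts (n = n₀ + ν ξ):
  R: 153 − 1(95.01) = 57.96
  Q: 763 − 2(95.01) = 573
  M: 0 + 1(95.01) = 95.01

58 mol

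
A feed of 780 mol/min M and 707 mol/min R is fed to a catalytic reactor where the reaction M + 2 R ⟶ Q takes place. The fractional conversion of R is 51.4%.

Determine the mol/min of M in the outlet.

598 mol/min

R reacted = 0.514 × 707 = 363.4 mol/min; ν_R = −2, so ξ = 363.4/2 = 181.7 mol/min.
Outlet amounts (n = n₀ + ν ξ):
  M: 780 − 1(181.7) = 598.3
  R: 707 − 2(181.7) = 343.6
  Q: 0 + 1(181.7) = 181.7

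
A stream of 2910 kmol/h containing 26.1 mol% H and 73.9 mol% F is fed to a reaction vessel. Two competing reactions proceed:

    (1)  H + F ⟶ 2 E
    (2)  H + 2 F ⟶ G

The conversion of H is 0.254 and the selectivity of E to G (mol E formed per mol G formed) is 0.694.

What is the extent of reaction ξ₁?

Conversion of H: H consumed = 0.254 × 759.5 = 192.9 kmol/h = 1ξ₁ + 1ξ₂.
Selectivity: 2ξ₁ / (1ξ₂) = 0.694 → ξ₁ = 0.347 ξ₂.
Substitute: (1·0.347 + 1) ξ₂ = 192.9 → ξ₂ = 143.2 kmol/h, ξ₁ = 49.7 kmol/h.
Outlet amounts (n = n₀ + Σ ν·ξ):
  H: 759.5 − 1(49.7) − 1(143.2) = 566.6
  F: 2150 − 1(49.7) − 2(143.2) = 1814
  E: 0 + 2(49.7) = 99.39
  G: 0 + 1(143.2) = 143.2

ξ₁ = 49.7 kmol/h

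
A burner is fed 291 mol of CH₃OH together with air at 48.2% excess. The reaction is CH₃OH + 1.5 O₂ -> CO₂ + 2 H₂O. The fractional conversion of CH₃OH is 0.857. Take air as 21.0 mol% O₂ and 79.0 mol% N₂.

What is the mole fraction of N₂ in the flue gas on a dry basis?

0.812

Stoichiometric O₂ = 1.5 × 291 = 436.5 mol; O₂ fed = 436.5 × 1.482 = 646.9 mol.
N₂ fed = 646.9 × 79/21 = 2434 mol.
Fuel reacted = 0.857 × 291 → ξ = 249.4 mol.
Outlet (n = n₀ + ν ξ):
  CH₃OH: 291 − 1(249.4) = 41.61
  O₂: 646.9 − 1.5(249.4) = 272.8
  N₂: 2434 (inert)
  CO₂: 0 + 1(249.4) = 249.4
  H₂O: 0 + 2(249.4) = 498.8
Dry total = 2997 mol; y_N₂ (dry) = 2434 / 2997 = 0.8119.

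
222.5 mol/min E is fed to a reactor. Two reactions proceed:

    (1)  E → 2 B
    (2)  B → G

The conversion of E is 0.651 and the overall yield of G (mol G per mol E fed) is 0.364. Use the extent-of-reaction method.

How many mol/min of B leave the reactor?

209 mol/min

Conversion of E: E consumed = 1ξ₁ = 0.651 × 222.5 → ξ₁ = 144.8 mol/min.
Yield of G: 1ξ₂ / 222.5 = 0.364 → ξ₂ = 80.99 mol/min.
Outlet amounts (n = n₀ + Σ ν·ξ):
  E: 222.5 − 1(144.8) = 77.65
  B: 0 + 2(144.8) − 1(80.99) = 208.7
  G: 0 + 1(80.99) = 80.99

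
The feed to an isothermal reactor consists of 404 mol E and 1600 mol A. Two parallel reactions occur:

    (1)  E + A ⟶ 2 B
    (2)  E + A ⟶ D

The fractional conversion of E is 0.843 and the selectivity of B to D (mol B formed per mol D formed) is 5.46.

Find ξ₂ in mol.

Conversion of E: E consumed = 0.843 × 404 = 340.6 mol = 1ξ₁ + 1ξ₂.
Selectivity: 2ξ₁ / (1ξ₂) = 5.46 → ξ₁ = 2.73 ξ₂.
Substitute: (1·2.73 + 1) ξ₂ = 340.6 → ξ₂ = 91.31 mol, ξ₁ = 249.3 mol.
Outlet amounts (n = n₀ + Σ ν·ξ):
  E: 404 − 1(249.3) − 1(91.31) = 63.43
  A: 1600 − 1(249.3) − 1(91.31) = 1259
  B: 0 + 2(249.3) = 498.5
  D: 0 + 1(91.31) = 91.31

ξ₂ = 91.3 mol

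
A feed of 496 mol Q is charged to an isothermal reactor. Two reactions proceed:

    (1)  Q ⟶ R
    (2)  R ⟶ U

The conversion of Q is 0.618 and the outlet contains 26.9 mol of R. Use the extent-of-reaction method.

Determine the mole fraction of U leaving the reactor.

0.564

Conversion of Q: Q consumed = 1ξ₁ = 0.618 × 496 → ξ₁ = 306.5 mol.
R balance: n_R = 0 + 1ξ₁ − 1ξ₂ = 26.9 → ξ₂ = (1·306.5 − 26.9)/1 = 279.6 mol.
Outlet amounts (n = n₀ + Σ ν·ξ):
  Q: 496 − 1(306.5) = 189.5
  R: 0 + 1(306.5) − 1(279.6) = 26.9
  U: 0 + 1(279.6) = 279.6
Total out = 496 mol; y_U = 279.6 / 496 = 0.5638.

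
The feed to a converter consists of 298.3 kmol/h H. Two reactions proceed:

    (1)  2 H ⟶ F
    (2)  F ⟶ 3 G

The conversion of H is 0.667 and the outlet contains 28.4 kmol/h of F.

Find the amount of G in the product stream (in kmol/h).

213 kmol/h

Conversion of H: H consumed = 2ξ₁ = 0.667 × 298.3 → ξ₁ = 99.48 kmol/h.
F balance: n_F = 0 + 1ξ₁ − 1ξ₂ = 28.4 → ξ₂ = (1·99.48 − 28.4)/1 = 71.08 kmol/h.
Outlet amounts (n = n₀ + Σ ν·ξ):
  H: 298.3 − 2(99.48) = 99.33
  F: 0 + 1(99.48) − 1(71.08) = 28.4
  G: 0 + 3(71.08) = 213.2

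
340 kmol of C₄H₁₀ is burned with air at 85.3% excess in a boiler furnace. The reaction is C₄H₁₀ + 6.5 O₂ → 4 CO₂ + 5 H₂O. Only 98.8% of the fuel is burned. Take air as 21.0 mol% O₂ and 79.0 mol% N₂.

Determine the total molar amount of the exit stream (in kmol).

Stoichiometric O₂ = 6.5 × 340 = 2210 kmol; O₂ fed = 2210 × 1.853 = 4095 kmol.
N₂ fed = 4095 × 79/21 = 15410 kmol.
Fuel reacted = 0.988 × 340 → ξ = 335.9 kmol.
Outlet (n = n₀ + ν ξ):
  C₄H₁₀: 340 − 1(335.9) = 4.08
  O₂: 4095 − 6.5(335.9) = 1912
  N₂: 15410 (inert)
  CO₂: 0 + 4(335.9) = 1344
  H₂O: 0 + 5(335.9) = 1680
Total out = 4.08 + 1912 + 15410 + 1344 + 1680 = 20340 kmol.

20300 kmol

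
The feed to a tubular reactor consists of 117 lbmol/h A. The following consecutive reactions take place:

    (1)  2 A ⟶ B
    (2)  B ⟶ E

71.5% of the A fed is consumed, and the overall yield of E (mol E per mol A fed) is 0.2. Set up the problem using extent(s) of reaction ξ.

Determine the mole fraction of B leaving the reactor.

Conversion of A: A consumed = 2ξ₁ = 0.715 × 117 → ξ₁ = 41.83 lbmol/h.
Yield of E: 1ξ₂ / 117 = 0.2 → ξ₂ = 23.4 lbmol/h.
Outlet amounts (n = n₀ + Σ ν·ξ):
  A: 117 − 2(41.83) = 33.34
  B: 0 + 1(41.83) − 1(23.4) = 18.43
  E: 0 + 1(23.4) = 23.4
Total out = 75.17 lbmol/h; y_B = 18.43 / 75.17 = 0.2451.

0.245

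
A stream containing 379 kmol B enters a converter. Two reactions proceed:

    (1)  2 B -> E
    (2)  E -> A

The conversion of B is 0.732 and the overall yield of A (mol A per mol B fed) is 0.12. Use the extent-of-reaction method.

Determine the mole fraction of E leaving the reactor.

Conversion of B: B consumed = 2ξ₁ = 0.732 × 379 → ξ₁ = 138.7 kmol.
Yield of A: 1ξ₂ / 379 = 0.12 → ξ₂ = 45.48 kmol.
Outlet amounts (n = n₀ + Σ ν·ξ):
  B: 379 − 2(138.7) = 101.6
  E: 0 + 1(138.7) − 1(45.48) = 93.23
  A: 0 + 1(45.48) = 45.48
Total out = 240.3 kmol; y_E = 93.23 / 240.3 = 0.388.

0.388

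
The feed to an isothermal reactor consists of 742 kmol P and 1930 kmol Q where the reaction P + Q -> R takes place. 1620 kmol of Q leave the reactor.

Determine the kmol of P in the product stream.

432 kmol

For Q: n = n₀ − 1ξ → 1620 = 1930 − 1ξ, giving ξ = 310 kmol.
Outlet amounts (n = n₀ + ν ξ):
  P: 742 − 1(310) = 432
  Q: 1930 − 1(310) = 1620
  R: 0 + 1(310) = 310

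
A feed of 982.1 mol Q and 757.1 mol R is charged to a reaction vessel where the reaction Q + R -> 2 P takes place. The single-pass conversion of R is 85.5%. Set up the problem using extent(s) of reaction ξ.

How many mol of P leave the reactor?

1290 mol

R reacted = 0.855 × 757.1 = 647.3 mol; ν_R = −1, so ξ = 647.3/1 = 647.3 mol.
Outlet amounts (n = n₀ + ν ξ):
  Q: 982.1 − 1(647.3) = 334.8
  R: 757.1 − 1(647.3) = 109.8
  P: 0 + 2(647.3) = 1295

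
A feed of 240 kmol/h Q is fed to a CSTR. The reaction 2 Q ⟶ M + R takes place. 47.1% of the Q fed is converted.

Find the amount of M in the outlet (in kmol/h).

56.5 kmol/h

Q reacted = 0.471 × 240 = 113 kmol/h; ν_Q = −2, so ξ = 113/2 = 56.52 kmol/h.
Outlet amounts (n = n₀ + ν ξ):
  Q: 240 − 2(56.52) = 127
  M: 0 + 1(56.52) = 56.52
  R: 0 + 1(56.52) = 56.52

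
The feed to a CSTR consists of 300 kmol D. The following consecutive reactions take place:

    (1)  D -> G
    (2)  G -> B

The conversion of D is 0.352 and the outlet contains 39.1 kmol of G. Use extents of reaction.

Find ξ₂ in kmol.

Conversion of D: D consumed = 1ξ₁ = 0.352 × 300 → ξ₁ = 105.6 kmol.
G balance: n_G = 0 + 1ξ₁ − 1ξ₂ = 39.1 → ξ₂ = (1·105.6 − 39.1)/1 = 66.5 kmol.
Outlet amounts (n = n₀ + Σ ν·ξ):
  D: 300 − 1(105.6) = 194.4
  G: 0 + 1(105.6) − 1(66.5) = 39.1
  B: 0 + 1(66.5) = 66.5

ξ₂ = 66.5 kmol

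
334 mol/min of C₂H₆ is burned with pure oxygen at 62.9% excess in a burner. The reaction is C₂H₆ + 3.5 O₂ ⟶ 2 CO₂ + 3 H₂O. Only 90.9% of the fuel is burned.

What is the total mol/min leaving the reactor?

2390 mol/min

Stoichiometric O₂ = 3.5 × 334 = 1169 mol/min; O₂ fed = 1169 × 1.629 = 1904 mol/min.
Fuel reacted = 0.909 × 334 → ξ = 303.6 mol/min.
Outlet (n = n₀ + ν ξ):
  C₂H₆: 334 − 1(303.6) = 30.39
  O₂: 1904 − 3.5(303.6) = 841.7
  CO₂: 0 + 2(303.6) = 607.2
  H₂O: 0 + 3(303.6) = 910.8
Total out = 30.39 + 841.7 + 607.2 + 910.8 = 2390 mol/min.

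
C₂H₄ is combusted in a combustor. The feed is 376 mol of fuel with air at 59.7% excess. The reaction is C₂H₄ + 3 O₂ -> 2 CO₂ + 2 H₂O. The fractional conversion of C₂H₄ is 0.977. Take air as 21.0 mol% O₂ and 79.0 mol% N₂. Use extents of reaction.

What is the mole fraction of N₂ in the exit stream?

0.757

Stoichiometric O₂ = 3 × 376 = 1128 mol; O₂ fed = 1128 × 1.597 = 1801 mol.
N₂ fed = 1801 × 79/21 = 6777 mol.
Fuel reacted = 0.977 × 376 → ξ = 367.4 mol.
Outlet (n = n₀ + ν ξ):
  C₂H₄: 376 − 1(367.4) = 8.648
  O₂: 1801 − 3(367.4) = 699.4
  N₂: 6777 (inert)
  CO₂: 0 + 2(367.4) = 734.7
  H₂O: 0 + 2(367.4) = 734.7
Total out = 8954 mol; y_N₂ = 6777 / 8954 = 0.7568.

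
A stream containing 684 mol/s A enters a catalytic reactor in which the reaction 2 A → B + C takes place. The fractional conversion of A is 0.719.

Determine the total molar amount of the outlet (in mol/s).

A reacted = 0.719 × 684 = 491.8 mol/s; ν_A = −2, so ξ = 491.8/2 = 245.9 mol/s.
Outlet amounts (n = n₀ + ν ξ):
  A: 684 − 2(245.9) = 192.2
  B: 0 + 1(245.9) = 245.9
  C: 0 + 1(245.9) = 245.9
Total out = 192.2 + 245.9 + 245.9 = 684 mol/s.

684 mol/s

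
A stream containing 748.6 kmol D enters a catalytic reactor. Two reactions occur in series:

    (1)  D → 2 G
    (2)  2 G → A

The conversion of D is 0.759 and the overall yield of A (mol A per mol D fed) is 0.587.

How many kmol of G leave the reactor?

258 kmol

Conversion of D: D consumed = 1ξ₁ = 0.759 × 748.6 → ξ₁ = 568.2 kmol.
Yield of A: 1ξ₂ / 748.6 = 0.587 → ξ₂ = 439.4 kmol.
Outlet amounts (n = n₀ + Σ ν·ξ):
  D: 748.6 − 1(568.2) = 180.4
  G: 0 + 2(568.2) − 2(439.4) = 257.5
  A: 0 + 1(439.4) = 439.4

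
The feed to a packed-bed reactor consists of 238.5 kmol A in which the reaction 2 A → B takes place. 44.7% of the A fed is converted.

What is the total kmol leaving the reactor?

A reacted = 0.447 × 238.5 = 106.6 kmol; ν_A = −2, so ξ = 106.6/2 = 53.3 kmol.
Outlet amounts (n = n₀ + ν ξ):
  A: 238.5 − 2(53.3) = 131.9
  B: 0 + 1(53.3) = 53.3
Total out = 131.9 + 53.3 = 185.2 kmol.

185 kmol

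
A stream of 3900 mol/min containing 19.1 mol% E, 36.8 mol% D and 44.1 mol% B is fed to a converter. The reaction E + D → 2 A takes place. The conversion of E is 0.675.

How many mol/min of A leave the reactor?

E reacted = 0.675 × 744.9 = 502.8 mol/min; ν_E = −1, so ξ = 502.8/1 = 502.8 mol/min.
Outlet amounts (n = n₀ + ν ξ):
  E: 744.9 − 1(502.8) = 242.1
  D: 1435 − 1(502.8) = 932.4
  A: 0 + 2(502.8) = 1006
  B: 1720 (inert)

1010 mol/min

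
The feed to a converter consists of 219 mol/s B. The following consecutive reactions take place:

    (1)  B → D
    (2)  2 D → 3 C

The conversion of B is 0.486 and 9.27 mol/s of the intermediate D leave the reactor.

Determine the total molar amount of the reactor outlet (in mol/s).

Conversion of B: B consumed = 1ξ₁ = 0.486 × 219 → ξ₁ = 106.4 mol/s.
D balance: n_D = 0 + 1ξ₁ − 2ξ₂ = 9.27 → ξ₂ = (1·106.4 − 9.27)/2 = 48.58 mol/s.
Outlet amounts (n = n₀ + Σ ν·ξ):
  B: 219 − 1(106.4) = 112.6
  D: 0 + 1(106.4) − 2(48.58) = 9.27
  C: 0 + 3(48.58) = 145.7
Total out = 112.6 + 9.27 + 145.7 = 267.6 mol/s.

268 mol/s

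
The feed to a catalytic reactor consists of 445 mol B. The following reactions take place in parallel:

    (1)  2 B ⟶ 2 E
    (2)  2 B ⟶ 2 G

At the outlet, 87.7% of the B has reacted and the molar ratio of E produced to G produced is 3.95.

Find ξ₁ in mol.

Conversion of B: B consumed = 0.877 × 445 = 390.3 mol = 2ξ₁ + 2ξ₂.
Selectivity: 2ξ₁ / (2ξ₂) = 3.95 → ξ₁ = 3.95 ξ₂.
Substitute: (2·3.95 + 2) ξ₂ = 390.3 → ξ₂ = 39.42 mol, ξ₁ = 155.7 mol.
Outlet amounts (n = n₀ + Σ ν·ξ):
  B: 445 − 2(155.7) − 2(39.42) = 54.74
  E: 0 + 2(155.7) = 311.4
  G: 0 + 2(39.42) = 78.84

ξ₁ = 156 mol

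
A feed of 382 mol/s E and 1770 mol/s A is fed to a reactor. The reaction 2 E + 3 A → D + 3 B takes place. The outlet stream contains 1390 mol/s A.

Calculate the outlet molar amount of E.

129 mol/s

For A: n = n₀ − 3ξ → 1390 = 1770 − 3ξ, giving ξ = 126.7 mol/s.
Outlet amounts (n = n₀ + ν ξ):
  E: 382 − 2(126.7) = 128.7
  A: 1770 − 3(126.7) = 1390
  D: 0 + 1(126.7) = 126.7
  B: 0 + 3(126.7) = 380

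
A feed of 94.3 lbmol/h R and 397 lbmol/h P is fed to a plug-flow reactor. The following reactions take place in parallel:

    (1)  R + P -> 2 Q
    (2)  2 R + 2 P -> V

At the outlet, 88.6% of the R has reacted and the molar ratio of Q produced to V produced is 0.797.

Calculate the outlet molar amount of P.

313 lbmol/h

Conversion of R: R consumed = 0.886 × 94.3 = 83.55 lbmol/h = 1ξ₁ + 2ξ₂.
Selectivity: 2ξ₁ / (1ξ₂) = 0.797 → ξ₁ = 0.3985 ξ₂.
Substitute: (1·0.3985 + 2) ξ₂ = 83.55 → ξ₂ = 34.83 lbmol/h, ξ₁ = 13.88 lbmol/h.
Outlet amounts (n = n₀ + Σ ν·ξ):
  R: 94.3 − 1(13.88) − 2(34.83) = 10.75
  P: 397 − 1(13.88) − 2(34.83) = 313.5
  Q: 0 + 2(13.88) = 27.76
  V: 0 + 1(34.83) = 34.83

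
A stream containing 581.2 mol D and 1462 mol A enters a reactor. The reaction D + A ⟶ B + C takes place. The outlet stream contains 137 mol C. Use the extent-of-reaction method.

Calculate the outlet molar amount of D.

444 mol

For C: n = n₀ + 1ξ → 137 = 0 + 1ξ, giving ξ = 137 mol.
Outlet amounts (n = n₀ + ν ξ):
  D: 581.2 − 1(137) = 444.2
  A: 1462 − 1(137) = 1325
  B: 0 + 1(137) = 137
  C: 0 + 1(137) = 137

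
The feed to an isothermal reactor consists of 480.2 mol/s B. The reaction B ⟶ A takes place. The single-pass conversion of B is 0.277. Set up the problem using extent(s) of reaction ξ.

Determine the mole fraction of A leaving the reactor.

B reacted = 0.277 × 480.2 = 133 mol/s; ν_B = −1, so ξ = 133/1 = 133 mol/s.
Outlet amounts (n = n₀ + ν ξ):
  B: 480.2 − 1(133) = 347.2
  A: 0 + 1(133) = 133
Total out = 480.2 mol/s; y_A = 133 / 480.2 = 0.277.

0.277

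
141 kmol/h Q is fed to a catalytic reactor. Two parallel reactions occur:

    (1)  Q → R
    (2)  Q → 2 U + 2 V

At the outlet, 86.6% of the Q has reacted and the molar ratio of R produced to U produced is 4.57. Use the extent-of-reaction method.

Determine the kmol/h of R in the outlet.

110 kmol/h

Conversion of Q: Q consumed = 0.866 × 141 = 122.1 kmol/h = 1ξ₁ + 1ξ₂.
Selectivity: 1ξ₁ / (2ξ₂) = 4.57 → ξ₁ = 9.14 ξ₂.
Substitute: (1·9.14 + 1) ξ₂ = 122.1 → ξ₂ = 12.04 kmol/h, ξ₁ = 110.1 kmol/h.
Outlet amounts (n = n₀ + Σ ν·ξ):
  Q: 141 − 1(110.1) − 1(12.04) = 18.89
  R: 0 + 1(110.1) = 110.1
  U: 0 + 2(12.04) = 24.08
  V: 0 + 2(12.04) = 24.08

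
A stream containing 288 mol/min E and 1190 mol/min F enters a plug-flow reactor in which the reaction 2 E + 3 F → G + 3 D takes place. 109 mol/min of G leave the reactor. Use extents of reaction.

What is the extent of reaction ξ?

ξ = 109 mol/min

For G: n = n₀ + 1ξ → 109 = 0 + 1ξ, giving ξ = 109 mol/min.
Outlet amounts (n = n₀ + ν ξ):
  E: 288 − 2(109) = 70
  F: 1190 − 3(109) = 863
  G: 0 + 1(109) = 109
  D: 0 + 3(109) = 327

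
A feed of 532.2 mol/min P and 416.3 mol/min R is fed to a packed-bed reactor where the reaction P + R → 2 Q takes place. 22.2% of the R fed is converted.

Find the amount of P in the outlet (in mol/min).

R reacted = 0.222 × 416.3 = 92.42 mol/min; ν_R = −1, so ξ = 92.42/1 = 92.42 mol/min.
Outlet amounts (n = n₀ + ν ξ):
  P: 532.2 − 1(92.42) = 439.8
  R: 416.3 − 1(92.42) = 323.9
  Q: 0 + 2(92.42) = 184.8

440 mol/min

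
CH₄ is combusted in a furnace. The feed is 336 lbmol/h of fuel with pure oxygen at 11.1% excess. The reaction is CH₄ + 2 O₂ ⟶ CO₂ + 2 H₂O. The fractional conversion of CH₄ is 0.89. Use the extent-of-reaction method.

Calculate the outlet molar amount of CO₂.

299 lbmol/h

Stoichiometric O₂ = 2 × 336 = 672 lbmol/h; O₂ fed = 672 × 1.111 = 746.6 lbmol/h.
Fuel reacted = 0.89 × 336 → ξ = 299 lbmol/h.
Outlet (n = n₀ + ν ξ):
  CH₄: 336 − 1(299) = 36.96
  O₂: 746.6 − 2(299) = 148.5
  CO₂: 0 + 1(299) = 299
  H₂O: 0 + 2(299) = 598.1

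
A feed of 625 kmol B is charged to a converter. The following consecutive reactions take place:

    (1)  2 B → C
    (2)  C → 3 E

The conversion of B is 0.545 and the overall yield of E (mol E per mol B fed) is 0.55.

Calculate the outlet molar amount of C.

Conversion of B: B consumed = 2ξ₁ = 0.545 × 625 → ξ₁ = 170.3 kmol.
Yield of E: 3ξ₂ / 625 = 0.55 → ξ₂ = 114.6 kmol.
Outlet amounts (n = n₀ + Σ ν·ξ):
  B: 625 − 2(170.3) = 284.4
  C: 0 + 1(170.3) − 1(114.6) = 55.73
  E: 0 + 3(114.6) = 343.8

55.7 kmol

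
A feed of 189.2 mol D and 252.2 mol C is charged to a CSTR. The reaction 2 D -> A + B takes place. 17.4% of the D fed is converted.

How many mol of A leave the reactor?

D reacted = 0.174 × 189.2 = 32.92 mol; ν_D = −2, so ξ = 32.92/2 = 16.46 mol.
Outlet amounts (n = n₀ + ν ξ):
  D: 189.2 − 2(16.46) = 156.3
  A: 0 + 1(16.46) = 16.46
  B: 0 + 1(16.46) = 16.46
  C: 252.2 (inert)

16.5 mol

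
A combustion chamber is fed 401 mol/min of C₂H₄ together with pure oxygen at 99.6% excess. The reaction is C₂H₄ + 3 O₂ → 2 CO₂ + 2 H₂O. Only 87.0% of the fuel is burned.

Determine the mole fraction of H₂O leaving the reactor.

0.249

Stoichiometric O₂ = 3 × 401 = 1203 mol/min; O₂ fed = 1203 × 1.996 = 2401 mol/min.
Fuel reacted = 0.87 × 401 → ξ = 348.9 mol/min.
Outlet (n = n₀ + ν ξ):
  C₂H₄: 401 − 1(348.9) = 52.13
  O₂: 2401 − 3(348.9) = 1355
  CO₂: 0 + 2(348.9) = 697.7
  H₂O: 0 + 2(348.9) = 697.7
Total out = 2802 mol/min; y_H₂O = 697.7 / 2802 = 0.249.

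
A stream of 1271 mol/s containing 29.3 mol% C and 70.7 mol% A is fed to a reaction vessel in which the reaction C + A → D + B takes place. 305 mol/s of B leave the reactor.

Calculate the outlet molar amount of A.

594 mol/s

For B: n = n₀ + 1ξ → 305 = 0 + 1ξ, giving ξ = 305 mol/s.
Outlet amounts (n = n₀ + ν ξ):
  C: 372.4 − 1(305) = 67.4
  A: 898.6 − 1(305) = 593.6
  D: 0 + 1(305) = 305
  B: 0 + 1(305) = 305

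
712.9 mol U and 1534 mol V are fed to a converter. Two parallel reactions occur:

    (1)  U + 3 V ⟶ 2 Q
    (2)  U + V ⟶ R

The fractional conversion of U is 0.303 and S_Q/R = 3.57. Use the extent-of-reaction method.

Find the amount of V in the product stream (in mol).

1040 mol

Conversion of U: U consumed = 0.303 × 712.9 = 216 mol = 1ξ₁ + 1ξ₂.
Selectivity: 2ξ₁ / (1ξ₂) = 3.57 → ξ₁ = 1.785 ξ₂.
Substitute: (1·1.785 + 1) ξ₂ = 216 → ξ₂ = 77.56 mol, ξ₁ = 138.4 mol.
Outlet amounts (n = n₀ + Σ ν·ξ):
  U: 712.9 − 1(138.4) − 1(77.56) = 496.9
  V: 1534 − 3(138.4) − 1(77.56) = 1041
  Q: 0 + 2(138.4) = 276.9
  R: 0 + 1(77.56) = 77.56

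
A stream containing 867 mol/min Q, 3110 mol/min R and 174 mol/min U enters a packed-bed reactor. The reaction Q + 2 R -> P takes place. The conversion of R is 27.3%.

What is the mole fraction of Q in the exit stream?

0.134

R reacted = 0.273 × 3110 = 849 mol/min; ν_R = −2, so ξ = 849/2 = 424.5 mol/min.
Outlet amounts (n = n₀ + ν ξ):
  Q: 867 − 1(424.5) = 442.5
  R: 3110 − 2(424.5) = 2261
  P: 0 + 1(424.5) = 424.5
  U: 174 (inert)
Total out = 3302 mol/min; y_Q = 442.5 / 3302 = 0.134.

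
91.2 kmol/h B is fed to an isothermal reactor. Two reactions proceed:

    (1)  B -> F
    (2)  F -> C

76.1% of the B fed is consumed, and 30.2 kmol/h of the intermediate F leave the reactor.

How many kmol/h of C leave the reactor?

Conversion of B: B consumed = 1ξ₁ = 0.761 × 91.2 → ξ₁ = 69.4 kmol/h.
F balance: n_F = 0 + 1ξ₁ − 1ξ₂ = 30.2 → ξ₂ = (1·69.4 − 30.2)/1 = 39.2 kmol/h.
Outlet amounts (n = n₀ + Σ ν·ξ):
  B: 91.2 − 1(69.4) = 21.8
  F: 0 + 1(69.4) − 1(39.2) = 30.2
  C: 0 + 1(39.2) = 39.2

39.2 kmol/h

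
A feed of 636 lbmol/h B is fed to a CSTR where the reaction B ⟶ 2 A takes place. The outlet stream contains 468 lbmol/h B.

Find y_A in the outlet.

0.418

For B: n = n₀ − 1ξ → 468 = 636 − 1ξ, giving ξ = 168 lbmol/h.
Outlet amounts (n = n₀ + ν ξ):
  B: 636 − 1(168) = 468
  A: 0 + 2(168) = 336
Total out = 804 lbmol/h; y_A = 336 / 804 = 0.4179.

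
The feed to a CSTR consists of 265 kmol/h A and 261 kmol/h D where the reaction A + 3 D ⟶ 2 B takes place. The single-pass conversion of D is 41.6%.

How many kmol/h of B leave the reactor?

72.4 kmol/h

D reacted = 0.416 × 261 = 108.6 kmol/h; ν_D = −3, so ξ = 108.6/3 = 36.19 kmol/h.
Outlet amounts (n = n₀ + ν ξ):
  A: 265 − 1(36.19) = 228.8
  D: 261 − 3(36.19) = 152.4
  B: 0 + 2(36.19) = 72.38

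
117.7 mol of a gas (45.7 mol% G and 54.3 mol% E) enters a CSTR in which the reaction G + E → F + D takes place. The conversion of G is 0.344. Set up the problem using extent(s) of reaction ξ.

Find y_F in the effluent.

0.157

G reacted = 0.344 × 53.79 = 18.5 mol; ν_G = −1, so ξ = 18.5/1 = 18.5 mol.
Outlet amounts (n = n₀ + ν ξ):
  G: 53.79 − 1(18.5) = 35.29
  E: 63.91 − 1(18.5) = 45.41
  F: 0 + 1(18.5) = 18.5
  D: 0 + 1(18.5) = 18.5
Total out = 117.7 mol; y_F = 18.5 / 117.7 = 0.1572.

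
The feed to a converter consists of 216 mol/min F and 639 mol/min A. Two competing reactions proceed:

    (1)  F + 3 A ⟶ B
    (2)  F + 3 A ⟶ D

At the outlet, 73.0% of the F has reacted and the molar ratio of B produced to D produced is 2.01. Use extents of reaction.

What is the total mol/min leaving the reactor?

Conversion of F: F consumed = 0.73 × 216 = 157.7 mol/min = 1ξ₁ + 1ξ₂.
Selectivity: 1ξ₁ / (1ξ₂) = 2.01 → ξ₁ = 2.01 ξ₂.
Substitute: (1·2.01 + 1) ξ₂ = 157.7 → ξ₂ = 52.39 mol/min, ξ₁ = 105.3 mol/min.
Outlet amounts (n = n₀ + Σ ν·ξ):
  F: 216 − 1(105.3) − 1(52.39) = 58.32
  A: 639 − 3(105.3) − 3(52.39) = 166
  B: 0 + 1(105.3) = 105.3
  D: 0 + 1(52.39) = 52.39
Total out = 58.32 + 166 + 105.3 + 52.39 = 382 mol/min.

382 mol/min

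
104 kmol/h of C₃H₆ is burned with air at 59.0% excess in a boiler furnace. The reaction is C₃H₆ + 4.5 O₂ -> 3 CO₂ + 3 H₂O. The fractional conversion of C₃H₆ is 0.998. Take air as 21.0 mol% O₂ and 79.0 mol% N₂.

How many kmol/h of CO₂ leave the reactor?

311 kmol/h

Stoichiometric O₂ = 4.5 × 104 = 468 kmol/h; O₂ fed = 468 × 1.590 = 744.1 kmol/h.
N₂ fed = 744.1 × 79/21 = 2799 kmol/h.
Fuel reacted = 0.998 × 104 → ξ = 103.8 kmol/h.
Outlet (n = n₀ + ν ξ):
  C₃H₆: 104 − 1(103.8) = 0.208
  O₂: 744.1 − 4.5(103.8) = 277.1
  N₂: 2799 (inert)
  CO₂: 0 + 3(103.8) = 311.4
  H₂O: 0 + 3(103.8) = 311.4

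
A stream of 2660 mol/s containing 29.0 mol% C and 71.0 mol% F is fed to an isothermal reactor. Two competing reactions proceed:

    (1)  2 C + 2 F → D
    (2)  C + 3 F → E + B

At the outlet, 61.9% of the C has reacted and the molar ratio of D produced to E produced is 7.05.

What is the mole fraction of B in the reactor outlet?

0.0164

Conversion of C: C consumed = 0.619 × 771.4 = 477.5 mol/s = 2ξ₁ + 1ξ₂.
Selectivity: 1ξ₁ / (1ξ₂) = 7.05 → ξ₁ = 7.05 ξ₂.
Substitute: (2·7.05 + 1) ξ₂ = 477.5 → ξ₂ = 31.62 mol/s, ξ₁ = 222.9 mol/s.
Outlet amounts (n = n₀ + Σ ν·ξ):
  C: 771.4 − 2(222.9) − 1(31.62) = 293.9
  F: 1889 − 2(222.9) − 3(31.62) = 1348
  D: 0 + 1(222.9) = 222.9
  E: 0 + 1(31.62) = 31.62
  B: 0 + 1(31.62) = 31.62
Total out = 1928 mol/s; y_B = 31.62 / 1928 = 0.0164.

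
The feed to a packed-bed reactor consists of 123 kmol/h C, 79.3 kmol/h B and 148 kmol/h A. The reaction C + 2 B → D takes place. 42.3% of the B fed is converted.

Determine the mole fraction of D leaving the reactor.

0.0529

B reacted = 0.423 × 79.3 = 33.54 kmol/h; ν_B = −2, so ξ = 33.54/2 = 16.77 kmol/h.
Outlet amounts (n = n₀ + ν ξ):
  C: 123 − 1(16.77) = 106.2
  B: 79.3 − 2(16.77) = 45.76
  D: 0 + 1(16.77) = 16.77
  A: 148 (inert)
Total out = 316.8 kmol/h; y_D = 16.77 / 316.8 = 0.05295.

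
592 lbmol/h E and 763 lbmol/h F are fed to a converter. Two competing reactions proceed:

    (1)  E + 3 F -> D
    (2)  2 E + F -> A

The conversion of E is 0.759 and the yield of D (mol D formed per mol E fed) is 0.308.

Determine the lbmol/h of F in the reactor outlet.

82.5 lbmol/h

Yield of D: 1ξ₁ / 592 = 0.308 → ξ₁ = 182.3 lbmol/h.
Conversion of E: 1ξ₁ + 2ξ₂ = 0.759 × 592 = 449.3 → ξ₂ = 133.5 lbmol/h.
Outlet amounts (n = n₀ + Σ ν·ξ):
  E: 592 − 1(182.3) − 2(133.5) = 142.7
  F: 763 − 3(182.3) − 1(133.5) = 82.5
  D: 0 + 1(182.3) = 182.3
  A: 0 + 1(133.5) = 133.5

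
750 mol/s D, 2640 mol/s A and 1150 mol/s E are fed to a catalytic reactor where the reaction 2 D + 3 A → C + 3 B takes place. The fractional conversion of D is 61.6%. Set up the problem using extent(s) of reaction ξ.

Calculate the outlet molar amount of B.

693 mol/s

D reacted = 0.616 × 750 = 462 mol/s; ν_D = −2, so ξ = 462/2 = 231 mol/s.
Outlet amounts (n = n₀ + ν ξ):
  D: 750 − 2(231) = 288
  A: 2640 − 3(231) = 1947
  C: 0 + 1(231) = 231
  B: 0 + 3(231) = 693
  E: 1150 (inert)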